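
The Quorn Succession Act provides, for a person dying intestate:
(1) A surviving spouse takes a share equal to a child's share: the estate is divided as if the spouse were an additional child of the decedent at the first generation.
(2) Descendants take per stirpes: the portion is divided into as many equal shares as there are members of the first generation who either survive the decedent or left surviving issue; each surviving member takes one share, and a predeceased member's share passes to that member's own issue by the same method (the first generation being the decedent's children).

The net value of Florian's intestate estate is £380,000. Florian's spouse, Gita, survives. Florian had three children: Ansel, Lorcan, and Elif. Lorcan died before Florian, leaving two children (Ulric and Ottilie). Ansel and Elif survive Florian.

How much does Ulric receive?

The spouse counts as an additional share at the children's level, so there are 4 primary shares of £95,000. Gita takes one such share (£95,000).
The children's combined portion (£285,000) is divided into 3 shares of £95,000: Ansel and Elif each take £95,000; Lorcan's £95,000 share passes to Lorcan's issue.
Lorcan's share (£95,000) is divided into 2 shares of £47,500: Ulric and Ottilie each take £47,500.

Ulric receives £47,500.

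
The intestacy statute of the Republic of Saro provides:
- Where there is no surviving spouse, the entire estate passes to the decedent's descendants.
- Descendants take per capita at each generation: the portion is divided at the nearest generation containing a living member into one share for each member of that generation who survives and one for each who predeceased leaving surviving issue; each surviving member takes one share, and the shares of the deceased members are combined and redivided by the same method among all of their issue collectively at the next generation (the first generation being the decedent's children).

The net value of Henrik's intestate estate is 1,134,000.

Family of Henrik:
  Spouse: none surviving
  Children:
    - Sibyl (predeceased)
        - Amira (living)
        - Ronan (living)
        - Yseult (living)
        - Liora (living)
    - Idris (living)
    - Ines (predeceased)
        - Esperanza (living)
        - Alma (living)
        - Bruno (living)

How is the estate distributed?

The entire 1,134,000 passes to the descendants.
That amount (1,134,000) is divided at the children's generation into 3 shares of 378,000. Idris takes 378,000. The 2 shares of the deceased (Sibyl and Ines) are combined into a pool of 756,000.
That pool (756,000) is divided at the grandchildren's generation equally among Amira, Ronan, Yseult, Liora, Esperanza, Alma, and Bruno: 108,000 each.

Amira: 108,000; Ronan: 108,000; Yseult: 108,000; Liora: 108,000; Idris: 378,000; Esperanza: 108,000; Alma: 108,000; Bruno: 108,000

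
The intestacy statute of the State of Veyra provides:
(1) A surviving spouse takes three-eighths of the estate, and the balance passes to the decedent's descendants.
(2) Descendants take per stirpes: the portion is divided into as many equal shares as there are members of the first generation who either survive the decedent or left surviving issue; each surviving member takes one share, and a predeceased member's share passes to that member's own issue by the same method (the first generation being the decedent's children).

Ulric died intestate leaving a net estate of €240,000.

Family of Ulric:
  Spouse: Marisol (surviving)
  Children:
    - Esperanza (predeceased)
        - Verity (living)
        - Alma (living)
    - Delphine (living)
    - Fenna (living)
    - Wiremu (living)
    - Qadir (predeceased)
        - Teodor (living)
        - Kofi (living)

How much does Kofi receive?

Kofi receives €15,000.

Marisol takes three-eighths of €240,000 = €90,000. The remaining €150,000 passes to the descendants.
The descendants' portion (€150,000) is divided into 5 shares of €30,000: Delphine, Fenna, and Wiremu each take €30,000; Esperanza's €30,000 share passes to Esperanza's issue; Qadir's €30,000 share passes to Qadir's issue.
Esperanza's share (€30,000) is divided into 2 shares of €15,000: Verity and Alma each take €15,000.
Qadir's share (€30,000) is divided into 2 shares of €15,000: Teodor and Kofi each take €15,000.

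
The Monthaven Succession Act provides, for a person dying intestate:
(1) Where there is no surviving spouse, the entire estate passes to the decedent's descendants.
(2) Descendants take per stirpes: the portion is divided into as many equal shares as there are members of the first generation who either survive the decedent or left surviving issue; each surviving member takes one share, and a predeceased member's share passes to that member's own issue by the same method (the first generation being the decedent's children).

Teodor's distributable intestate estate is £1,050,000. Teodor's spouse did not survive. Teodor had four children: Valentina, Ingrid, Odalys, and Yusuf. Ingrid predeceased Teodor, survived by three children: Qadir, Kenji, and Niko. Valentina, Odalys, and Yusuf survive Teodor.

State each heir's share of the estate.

The entire £1,050,000 passes to the descendants.
That amount (£1,050,000) is divided into 4 shares of £262,500: Valentina, Odalys, and Yusuf each take £262,500; Ingrid's £262,500 share passes to Ingrid's issue.
Ingrid's share (£262,500) is divided into 3 shares of £87,500: Qadir, Kenji, and Niko each take £87,500.

Valentina: £262,500; Qadir: £87,500; Kenji: £87,500; Niko: £87,500; Odalys: £262,500; Yusuf: £262,500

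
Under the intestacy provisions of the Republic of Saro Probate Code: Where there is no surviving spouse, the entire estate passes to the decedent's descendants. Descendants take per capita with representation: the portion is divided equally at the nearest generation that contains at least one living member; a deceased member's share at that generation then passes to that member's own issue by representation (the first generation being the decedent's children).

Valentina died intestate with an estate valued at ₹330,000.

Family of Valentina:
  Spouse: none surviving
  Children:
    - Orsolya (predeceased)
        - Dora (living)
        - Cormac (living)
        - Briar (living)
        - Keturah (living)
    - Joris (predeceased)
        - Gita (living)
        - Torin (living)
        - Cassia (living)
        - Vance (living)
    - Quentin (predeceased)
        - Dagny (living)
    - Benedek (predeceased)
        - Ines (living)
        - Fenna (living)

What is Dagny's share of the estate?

Dagny receives ₹30,000.

The entire ₹330,000 passes to the descendants.
No child survives, so the initial division is made at the grandchildren's generation.
That amount (₹330,000) is divided into 11 shares of ₹30,000: Dora, Cormac, Briar, Keturah, Gita, Torin, Cassia, Vance, Dagny, Ines, and Fenna each take ₹30,000.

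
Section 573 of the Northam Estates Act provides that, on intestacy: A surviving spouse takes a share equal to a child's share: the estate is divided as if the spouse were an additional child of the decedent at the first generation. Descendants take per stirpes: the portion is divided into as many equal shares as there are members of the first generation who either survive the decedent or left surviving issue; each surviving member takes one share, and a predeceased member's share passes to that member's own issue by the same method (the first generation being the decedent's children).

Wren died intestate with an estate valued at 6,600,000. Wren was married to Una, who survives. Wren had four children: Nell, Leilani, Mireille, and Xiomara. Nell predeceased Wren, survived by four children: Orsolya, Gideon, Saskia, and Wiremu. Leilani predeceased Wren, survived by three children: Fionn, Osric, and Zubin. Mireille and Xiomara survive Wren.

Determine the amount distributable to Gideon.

Gideon receives 330,000.

The spouse counts as an additional share at the children's level, so there are 5 primary shares of 1,320,000. Una takes one such share (1,320,000).
The children's combined portion (5,280,000) is divided into 4 shares of 1,320,000: Mireille and Xiomara each take 1,320,000; Nell's 1,320,000 share passes to Nell's issue; Leilani's 1,320,000 share passes to Leilani's issue.
Nell's share (1,320,000) is divided into 4 shares of 330,000: Orsolya, Gideon, Saskia, and Wiremu each take 330,000.
Leilani's share (1,320,000) is divided into 3 shares of 440,000: Fionn, Osric, and Zubin each take 440,000.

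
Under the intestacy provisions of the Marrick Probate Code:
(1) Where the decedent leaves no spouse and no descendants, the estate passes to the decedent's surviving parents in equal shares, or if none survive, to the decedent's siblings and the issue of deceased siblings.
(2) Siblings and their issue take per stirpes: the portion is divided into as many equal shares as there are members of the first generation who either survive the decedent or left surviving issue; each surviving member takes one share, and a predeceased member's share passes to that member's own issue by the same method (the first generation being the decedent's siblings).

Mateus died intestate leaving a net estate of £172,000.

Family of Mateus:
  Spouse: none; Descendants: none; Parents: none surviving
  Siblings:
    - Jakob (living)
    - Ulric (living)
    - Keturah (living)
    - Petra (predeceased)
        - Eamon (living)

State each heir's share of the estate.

Jakob: £43,000; Ulric: £43,000; Keturah: £43,000; Eamon: £43,000

The entire £172,000 passes to the siblings and their issue.
That amount (£172,000) is divided into 4 shares of £43,000: Jakob, Ulric, and Keturah each take £43,000; Petra's £43,000 share passes to Petra's issue.
Petra's share (£43,000) passes entirely to Eamon.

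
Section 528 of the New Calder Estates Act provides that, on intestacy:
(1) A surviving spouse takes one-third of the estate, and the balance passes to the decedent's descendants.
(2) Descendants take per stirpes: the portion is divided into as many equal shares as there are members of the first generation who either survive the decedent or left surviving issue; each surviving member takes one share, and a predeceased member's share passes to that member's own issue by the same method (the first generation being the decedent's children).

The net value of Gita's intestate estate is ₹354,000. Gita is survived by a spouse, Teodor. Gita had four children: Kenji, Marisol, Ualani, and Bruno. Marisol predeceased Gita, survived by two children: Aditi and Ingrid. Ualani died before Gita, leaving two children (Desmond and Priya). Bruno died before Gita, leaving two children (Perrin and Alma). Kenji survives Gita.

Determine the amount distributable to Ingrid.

Teodor takes one-third of ₹354,000 = ₹118,000. The remaining ₹236,000 passes to the descendants.
The descendants' portion (₹236,000) is divided into 4 shares of ₹59,000: Kenji takes ₹59,000; Marisol's ₹59,000 share passes to Marisol's issue; Ualani's ₹59,000 share passes to Ualani's issue; Bruno's ₹59,000 share passes to Bruno's issue.
Marisol's share (₹59,000) is divided into 2 shares of ₹29,500: Aditi and Ingrid each take ₹29,500.
Ualani's share (₹59,000) is divided into 2 shares of ₹29,500: Desmond and Priya each take ₹29,500.
Bruno's share (₹59,000) is divided into 2 shares of ₹29,500: Perrin and Alma each take ₹29,500.

Ingrid receives ₹29,500.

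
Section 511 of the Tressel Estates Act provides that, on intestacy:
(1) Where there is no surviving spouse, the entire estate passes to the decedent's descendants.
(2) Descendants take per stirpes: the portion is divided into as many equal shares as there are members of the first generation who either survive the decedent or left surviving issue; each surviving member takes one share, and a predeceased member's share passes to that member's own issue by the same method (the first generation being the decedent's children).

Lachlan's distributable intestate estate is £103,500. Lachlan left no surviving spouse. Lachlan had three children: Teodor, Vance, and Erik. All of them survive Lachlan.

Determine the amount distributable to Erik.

Erik receives £34,500.

The entire £103,500 passes to the descendants.
That amount (£103,500) is divided into 3 shares of £34,500: Teodor, Vance, and Erik each take £34,500.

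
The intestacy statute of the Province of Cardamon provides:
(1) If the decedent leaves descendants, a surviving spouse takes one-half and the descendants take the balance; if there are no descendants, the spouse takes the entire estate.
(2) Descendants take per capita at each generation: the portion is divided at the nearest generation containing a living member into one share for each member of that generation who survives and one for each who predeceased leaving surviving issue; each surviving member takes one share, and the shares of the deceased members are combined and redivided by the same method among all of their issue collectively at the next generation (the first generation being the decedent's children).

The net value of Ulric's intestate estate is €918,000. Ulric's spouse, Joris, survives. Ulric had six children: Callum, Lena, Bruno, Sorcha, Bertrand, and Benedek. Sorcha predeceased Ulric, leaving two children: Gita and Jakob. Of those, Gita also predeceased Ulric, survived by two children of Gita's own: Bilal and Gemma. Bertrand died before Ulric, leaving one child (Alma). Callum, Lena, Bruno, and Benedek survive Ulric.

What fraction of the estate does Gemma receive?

Joris takes one-half of €918,000 = €459,000. The remaining €459,000 passes to the descendants.
The descendants' portion (€459,000) is divided at the children's generation into 6 shares of €76,500. Callum, Lena, Bruno, and Benedek each take €76,500. The 2 shares of the deceased (Sorcha and Bertrand) are combined into a pool of €153,000.
That pool (€153,000) is divided at the grandchildren's generation into 3 shares of €51,000. Jakob and Alma each take €51,000. The remaining share for the deceased Gita (€51,000) is carried to the next generation.
That pool (€51,000) is divided at the great-grandchildren's generation equally among Bilal and Gemma: €25,500 each.

Gemma receives 1/36 of the estate.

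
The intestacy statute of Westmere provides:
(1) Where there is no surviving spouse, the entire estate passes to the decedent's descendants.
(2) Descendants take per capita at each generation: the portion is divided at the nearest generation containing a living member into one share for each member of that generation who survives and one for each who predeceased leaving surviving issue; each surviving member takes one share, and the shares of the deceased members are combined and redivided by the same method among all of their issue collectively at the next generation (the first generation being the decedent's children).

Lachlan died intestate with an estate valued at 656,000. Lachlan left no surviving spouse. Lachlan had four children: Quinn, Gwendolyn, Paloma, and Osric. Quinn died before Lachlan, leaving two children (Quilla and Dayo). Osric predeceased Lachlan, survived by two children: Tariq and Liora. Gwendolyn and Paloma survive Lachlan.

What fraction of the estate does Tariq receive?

Tariq receives 1/8 of the estate.

The entire 656,000 passes to the descendants.
That amount (656,000) is divided at the children's generation into 4 shares of 164,000. Gwendolyn and Paloma each take 164,000. The 2 shares of the deceased (Quinn and Osric) are combined into a pool of 328,000.
That pool (328,000) is divided at the grandchildren's generation equally among Quilla, Dayo, Tariq, and Liora: 82,000 each.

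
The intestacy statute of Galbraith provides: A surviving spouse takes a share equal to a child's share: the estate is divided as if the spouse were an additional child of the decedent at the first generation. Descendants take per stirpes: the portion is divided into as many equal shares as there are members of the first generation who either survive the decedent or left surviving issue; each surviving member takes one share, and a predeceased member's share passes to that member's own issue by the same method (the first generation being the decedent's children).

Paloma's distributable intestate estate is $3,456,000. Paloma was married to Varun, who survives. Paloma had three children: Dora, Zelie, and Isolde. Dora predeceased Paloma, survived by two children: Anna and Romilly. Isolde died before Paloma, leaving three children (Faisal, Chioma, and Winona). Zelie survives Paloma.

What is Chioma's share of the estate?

Chioma receives $288,000.

The spouse counts as an additional share at the children's level, so there are 4 primary shares of $864,000. Varun takes one such share ($864,000).
The children's combined portion ($2,592,000) is divided into 3 shares of $864,000: Zelie takes $864,000; Dora's $864,000 share passes to Dora's issue; Isolde's $864,000 share passes to Isolde's issue.
Dora's share ($864,000) is divided into 2 shares of $432,000: Anna and Romilly each take $432,000.
Isolde's share ($864,000) is divided into 3 shares of $288,000: Faisal, Chioma, and Winona each take $288,000.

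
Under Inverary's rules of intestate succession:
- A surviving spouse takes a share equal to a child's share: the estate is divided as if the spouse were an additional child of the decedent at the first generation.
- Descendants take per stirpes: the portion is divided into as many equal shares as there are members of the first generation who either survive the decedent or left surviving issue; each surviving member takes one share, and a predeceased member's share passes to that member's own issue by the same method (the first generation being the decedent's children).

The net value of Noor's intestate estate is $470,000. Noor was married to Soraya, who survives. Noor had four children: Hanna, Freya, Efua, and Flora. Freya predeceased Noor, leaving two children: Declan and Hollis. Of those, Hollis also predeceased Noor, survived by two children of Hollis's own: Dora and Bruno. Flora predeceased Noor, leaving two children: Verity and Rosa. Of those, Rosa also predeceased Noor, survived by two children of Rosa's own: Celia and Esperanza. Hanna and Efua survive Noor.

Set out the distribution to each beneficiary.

Soraya: $94,000; Hanna: $94,000; Declan: $47,000; Dora: $23,500; Bruno: $23,500; Efua: $94,000; Verity: $47,000; Celia: $23,500; Esperanza: $23,500

The spouse counts as an additional share at the children's level, so there are 5 primary shares of $94,000. Soraya takes one such share ($94,000).
The children's combined portion ($376,000) is divided into 4 shares of $94,000: Hanna and Efua each take $94,000; Freya's $94,000 share passes to Freya's issue; Flora's $94,000 share passes to Flora's issue.
Freya's share ($94,000) is divided into 2 shares of $47,000: Declan takes $47,000; Hollis's $47,000 share passes to Hollis's issue.
Hollis's share ($47,000) is divided into 2 shares of $23,500: Dora and Bruno each take $23,500.
Flora's share ($94,000) is divided into 2 shares of $47,000: Verity takes $47,000; Rosa's $47,000 share passes to Rosa's issue.
Rosa's share ($47,000) is divided into 2 shares of $23,500: Celia and Esperanza each take $23,500.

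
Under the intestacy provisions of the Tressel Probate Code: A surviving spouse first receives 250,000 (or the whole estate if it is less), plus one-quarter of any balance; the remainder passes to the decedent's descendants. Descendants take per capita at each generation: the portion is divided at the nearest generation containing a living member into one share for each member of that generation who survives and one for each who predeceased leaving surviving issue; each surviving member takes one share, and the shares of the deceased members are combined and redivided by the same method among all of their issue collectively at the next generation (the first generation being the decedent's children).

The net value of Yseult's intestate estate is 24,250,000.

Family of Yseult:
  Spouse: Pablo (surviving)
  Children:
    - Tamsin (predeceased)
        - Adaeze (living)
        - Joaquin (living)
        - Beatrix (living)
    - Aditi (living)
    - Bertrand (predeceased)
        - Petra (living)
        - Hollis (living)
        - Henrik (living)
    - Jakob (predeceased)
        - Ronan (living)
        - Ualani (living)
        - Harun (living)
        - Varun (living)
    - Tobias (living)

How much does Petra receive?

Petra receives 1,080,000.

Pablo first takes 250,000, leaving a balance of 24,000,000. Pablo then takes one-quarter of the balance (6,000,000), for a total of 6,250,000. The remaining 18,000,000 passes to the descendants.
The descendants' portion (18,000,000) is divided at the children's generation into 5 shares of 3,600,000. Aditi and Tobias each take 3,600,000. The 3 shares of the deceased (Tamsin, Bertrand, and Jakob) are combined into a pool of 10,800,000.
That pool (10,800,000) is divided at the grandchildren's generation equally among Adaeze, Joaquin, Beatrix, Petra, Hollis, Henrik, Ronan, Ualani, Harun, and Varun: 1,080,000 each.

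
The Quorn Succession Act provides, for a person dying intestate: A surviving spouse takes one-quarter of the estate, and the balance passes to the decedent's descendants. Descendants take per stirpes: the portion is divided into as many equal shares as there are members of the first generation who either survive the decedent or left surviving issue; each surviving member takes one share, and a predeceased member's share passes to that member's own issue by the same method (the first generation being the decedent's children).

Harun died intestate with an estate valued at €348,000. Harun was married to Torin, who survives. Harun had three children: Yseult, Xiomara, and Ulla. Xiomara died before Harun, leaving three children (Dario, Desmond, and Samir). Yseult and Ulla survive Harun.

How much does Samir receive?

Samir receives €29,000.

Torin takes one-quarter of €348,000 = €87,000. The remaining €261,000 passes to the descendants.
The descendants' portion (€261,000) is divided into 3 shares of €87,000: Yseult and Ulla each take €87,000; Xiomara's €87,000 share passes to Xiomara's issue.
Xiomara's share (€87,000) is divided into 3 shares of €29,000: Dario, Desmond, and Samir each take €29,000.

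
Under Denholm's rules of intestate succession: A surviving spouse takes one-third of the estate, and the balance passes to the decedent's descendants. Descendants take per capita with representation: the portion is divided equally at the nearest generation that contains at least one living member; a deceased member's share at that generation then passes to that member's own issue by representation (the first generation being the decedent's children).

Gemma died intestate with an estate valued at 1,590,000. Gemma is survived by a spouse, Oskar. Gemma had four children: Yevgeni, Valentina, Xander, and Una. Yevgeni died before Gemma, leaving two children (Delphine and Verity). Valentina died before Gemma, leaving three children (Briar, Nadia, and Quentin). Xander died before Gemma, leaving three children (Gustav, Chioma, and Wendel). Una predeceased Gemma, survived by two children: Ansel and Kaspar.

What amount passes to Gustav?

Gustav receives 106,000.

Oskar takes one-third of 1,590,000 = 530,000. The remaining 1,060,000 passes to the descendants.
No child survives, so the initial division is made at the grandchildren's generation.
The descendants' portion (1,060,000) is divided into 10 shares of 106,000: Delphine, Verity, Briar, Nadia, Quentin, Gustav, Chioma, Wendel, Ansel, and Kaspar each take 106,000.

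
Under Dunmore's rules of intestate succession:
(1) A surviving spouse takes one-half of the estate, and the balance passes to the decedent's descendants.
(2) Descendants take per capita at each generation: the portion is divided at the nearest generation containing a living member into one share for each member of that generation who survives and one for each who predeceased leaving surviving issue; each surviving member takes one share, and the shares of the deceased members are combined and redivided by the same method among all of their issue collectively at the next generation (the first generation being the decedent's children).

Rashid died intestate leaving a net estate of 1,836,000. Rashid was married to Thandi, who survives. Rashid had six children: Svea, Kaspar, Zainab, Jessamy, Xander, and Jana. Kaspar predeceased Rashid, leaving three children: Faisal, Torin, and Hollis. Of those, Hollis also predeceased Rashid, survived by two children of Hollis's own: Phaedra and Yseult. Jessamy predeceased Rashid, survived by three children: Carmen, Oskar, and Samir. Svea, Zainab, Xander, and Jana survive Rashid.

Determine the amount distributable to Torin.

Torin receives 51,000.

Thandi takes one-half of 1,836,000 = 918,000. The remaining 918,000 passes to the descendants.
The descendants' portion (918,000) is divided at the children's generation into 6 shares of 153,000. Svea, Zainab, Xander, and Jana each take 153,000. The 2 shares of the deceased (Kaspar and Jessamy) are combined into a pool of 306,000.
That pool (306,000) is divided at the grandchildren's generation into 6 shares of 51,000. Faisal, Torin, Carmen, Oskar, and Samir each take 51,000. The remaining share for the deceased Hollis (51,000) is carried to the next generation.
That pool (51,000) is divided at the great-grandchildren's generation equally among Phaedra and Yseult: 25,500 each.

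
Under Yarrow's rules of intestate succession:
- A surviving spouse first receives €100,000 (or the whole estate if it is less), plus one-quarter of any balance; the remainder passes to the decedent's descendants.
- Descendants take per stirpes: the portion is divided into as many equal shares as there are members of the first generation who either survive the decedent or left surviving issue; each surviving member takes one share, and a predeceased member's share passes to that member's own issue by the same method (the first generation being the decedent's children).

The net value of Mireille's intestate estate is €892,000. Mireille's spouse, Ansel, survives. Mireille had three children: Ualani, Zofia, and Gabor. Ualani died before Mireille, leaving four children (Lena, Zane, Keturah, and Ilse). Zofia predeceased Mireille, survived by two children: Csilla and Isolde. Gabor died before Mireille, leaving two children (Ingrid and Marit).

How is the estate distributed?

Ansel: €298,000; Lena: €49,500; Zane: €49,500; Keturah: €49,500; Ilse: €49,500; Csilla: €99,000; Isolde: €99,000; Ingrid: €99,000; Marit: €99,000

Ansel first takes €100,000, leaving a balance of €792,000. Ansel then takes one-quarter of the balance (€198,000), for a total of €298,000. The remaining €594,000 passes to the descendants.
The descendants' portion (€594,000) is divided into 3 shares of €198,000: Ualani's €198,000 share passes to Ualani's issue; Zofia's €198,000 share passes to Zofia's issue; Gabor's €198,000 share passes to Gabor's issue.
Ualani's share (€198,000) is divided into 4 shares of €49,500: Lena, Zane, Keturah, and Ilse each take €49,500.
Zofia's share (€198,000) is divided into 2 shares of €99,000: Csilla and Isolde each take €99,000.
Gabor's share (€198,000) is divided into 2 shares of €99,000: Ingrid and Marit each take €99,000.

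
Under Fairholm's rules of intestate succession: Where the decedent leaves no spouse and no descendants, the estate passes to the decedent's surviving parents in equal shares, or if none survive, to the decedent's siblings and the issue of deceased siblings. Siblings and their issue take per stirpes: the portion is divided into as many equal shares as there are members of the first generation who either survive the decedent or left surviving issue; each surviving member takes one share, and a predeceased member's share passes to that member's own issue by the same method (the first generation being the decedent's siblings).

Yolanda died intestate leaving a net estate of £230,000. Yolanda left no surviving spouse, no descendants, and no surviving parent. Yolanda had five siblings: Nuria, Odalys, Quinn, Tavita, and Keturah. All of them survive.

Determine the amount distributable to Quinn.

Quinn receives £46,000.

The entire £230,000 passes to the siblings and their issue.
That amount (£230,000) is divided into 5 shares of £46,000: Nuria, Odalys, Quinn, Tavita, and Keturah each take £46,000.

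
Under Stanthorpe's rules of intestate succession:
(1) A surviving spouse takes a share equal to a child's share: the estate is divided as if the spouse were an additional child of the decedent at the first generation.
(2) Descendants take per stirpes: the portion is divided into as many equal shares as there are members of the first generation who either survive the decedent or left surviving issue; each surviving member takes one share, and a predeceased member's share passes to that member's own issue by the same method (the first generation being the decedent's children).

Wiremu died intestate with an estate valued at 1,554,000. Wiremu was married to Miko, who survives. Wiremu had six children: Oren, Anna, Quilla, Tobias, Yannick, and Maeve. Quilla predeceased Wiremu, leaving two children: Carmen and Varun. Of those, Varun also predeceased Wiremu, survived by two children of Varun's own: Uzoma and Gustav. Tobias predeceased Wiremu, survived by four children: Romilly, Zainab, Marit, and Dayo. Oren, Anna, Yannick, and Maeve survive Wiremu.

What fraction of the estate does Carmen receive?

The spouse counts as an additional share at the children's level, so there are 7 primary shares of 222,000. Miko takes one such share (222,000).
The children's combined portion (1,332,000) is divided into 6 shares of 222,000: Oren, Anna, Yannick, and Maeve each take 222,000; Quilla's 222,000 share passes to Quilla's issue; Tobias's 222,000 share passes to Tobias's issue.
Quilla's share (222,000) is divided into 2 shares of 111,000: Carmen takes 111,000; Varun's 111,000 share passes to Varun's issue.
Varun's share (111,000) is divided into 2 shares of 55,500: Uzoma and Gustav each take 55,500.
Tobias's share (222,000) is divided into 4 shares of 55,500: Romilly, Zainab, Marit, and Dayo each take 55,500.

Carmen receives 1/14 of the estate.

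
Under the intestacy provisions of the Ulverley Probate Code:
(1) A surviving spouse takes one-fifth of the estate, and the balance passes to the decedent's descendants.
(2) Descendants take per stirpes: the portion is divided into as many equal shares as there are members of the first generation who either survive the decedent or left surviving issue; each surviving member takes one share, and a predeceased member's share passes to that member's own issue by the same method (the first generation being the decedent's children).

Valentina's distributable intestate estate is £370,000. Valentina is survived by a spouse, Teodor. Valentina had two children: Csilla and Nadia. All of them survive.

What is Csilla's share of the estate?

Teodor takes one-fifth of £370,000 = £74,000. The remaining £296,000 passes to the descendants.
The descendants' portion (£296,000) is divided into 2 shares of £148,000: Csilla and Nadia each take £148,000.

Csilla receives £148,000.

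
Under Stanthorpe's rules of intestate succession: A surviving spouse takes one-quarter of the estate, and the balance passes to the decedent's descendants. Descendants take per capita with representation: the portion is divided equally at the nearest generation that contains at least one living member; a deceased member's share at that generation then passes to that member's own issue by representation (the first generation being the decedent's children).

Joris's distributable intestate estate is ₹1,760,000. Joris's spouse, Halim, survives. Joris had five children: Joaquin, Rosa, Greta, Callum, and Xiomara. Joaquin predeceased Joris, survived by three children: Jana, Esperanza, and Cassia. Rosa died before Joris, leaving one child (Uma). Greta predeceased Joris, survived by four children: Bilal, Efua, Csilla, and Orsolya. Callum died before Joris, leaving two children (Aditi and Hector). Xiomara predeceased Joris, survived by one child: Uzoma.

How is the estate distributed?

Halim: ₹440,000; Jana: ₹120,000; Esperanza: ₹120,000; Cassia: ₹120,000; Uma: ₹120,000; Bilal: ₹120,000; Efua: ₹120,000; Csilla: ₹120,000; Orsolya: ₹120,000; Aditi: ₹120,000; Hector: ₹120,000; Uzoma: ₹120,000

Halim takes one-quarter of ₹1,760,000 = ₹440,000. The remaining ₹1,320,000 passes to the descendants.
No child survives, so the initial division is made at the grandchildren's generation.
The descendants' portion (₹1,320,000) is divided into 11 shares of ₹120,000: Jana, Esperanza, Cassia, Uma, Bilal, Efua, Csilla, Orsolya, Aditi, Hector, and Uzoma each take ₹120,000.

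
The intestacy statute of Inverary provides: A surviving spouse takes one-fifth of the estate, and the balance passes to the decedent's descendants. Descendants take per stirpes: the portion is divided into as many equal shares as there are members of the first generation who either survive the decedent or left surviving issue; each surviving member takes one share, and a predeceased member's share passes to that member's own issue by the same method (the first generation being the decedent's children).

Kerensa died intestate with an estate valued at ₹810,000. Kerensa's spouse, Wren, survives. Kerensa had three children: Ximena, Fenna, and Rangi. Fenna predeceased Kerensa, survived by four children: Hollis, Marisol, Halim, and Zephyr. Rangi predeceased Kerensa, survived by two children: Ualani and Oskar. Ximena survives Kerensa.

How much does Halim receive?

Wren takes one-fifth of ₹810,000 = ₹162,000. The remaining ₹648,000 passes to the descendants.
The descendants' portion (₹648,000) is divided into 3 shares of ₹216,000: Ximena takes ₹216,000; Fenna's ₹216,000 share passes to Fenna's issue; Rangi's ₹216,000 share passes to Rangi's issue.
Fenna's share (₹216,000) is divided into 4 shares of ₹54,000: Hollis, Marisol, Halim, and Zephyr each take ₹54,000.
Rangi's share (₹216,000) is divided into 2 shares of ₹108,000: Ualani and Oskar each take ₹108,000.

Halim receives ₹54,000.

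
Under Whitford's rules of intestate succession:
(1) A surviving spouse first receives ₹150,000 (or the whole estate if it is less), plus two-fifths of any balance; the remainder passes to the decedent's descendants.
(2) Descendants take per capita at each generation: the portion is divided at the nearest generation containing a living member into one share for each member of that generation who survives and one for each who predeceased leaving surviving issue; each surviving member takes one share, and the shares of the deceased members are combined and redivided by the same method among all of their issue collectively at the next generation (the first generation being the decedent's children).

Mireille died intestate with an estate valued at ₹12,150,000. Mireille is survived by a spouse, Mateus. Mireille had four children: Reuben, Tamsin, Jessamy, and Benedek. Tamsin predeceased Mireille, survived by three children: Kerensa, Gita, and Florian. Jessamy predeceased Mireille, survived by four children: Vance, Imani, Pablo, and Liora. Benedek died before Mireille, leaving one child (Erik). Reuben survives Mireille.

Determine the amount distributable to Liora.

Liora receives ₹675,000.

Mateus first takes ₹150,000, leaving a balance of ₹12,000,000. Mateus then takes two-fifths of the balance (₹4,800,000), for a total of ₹4,950,000. The remaining ₹7,200,000 passes to the descendants.
The descendants' portion (₹7,200,000) is divided at the children's generation into 4 shares of ₹1,800,000. Reuben takes ₹1,800,000. The 3 shares of the deceased (Tamsin, Jessamy, and Benedek) are combined into a pool of ₹5,400,000.
That pool (₹5,400,000) is divided at the grandchildren's generation equally among Kerensa, Gita, Florian, Vance, Imani, Pablo, Liora, and Erik: ₹675,000 each.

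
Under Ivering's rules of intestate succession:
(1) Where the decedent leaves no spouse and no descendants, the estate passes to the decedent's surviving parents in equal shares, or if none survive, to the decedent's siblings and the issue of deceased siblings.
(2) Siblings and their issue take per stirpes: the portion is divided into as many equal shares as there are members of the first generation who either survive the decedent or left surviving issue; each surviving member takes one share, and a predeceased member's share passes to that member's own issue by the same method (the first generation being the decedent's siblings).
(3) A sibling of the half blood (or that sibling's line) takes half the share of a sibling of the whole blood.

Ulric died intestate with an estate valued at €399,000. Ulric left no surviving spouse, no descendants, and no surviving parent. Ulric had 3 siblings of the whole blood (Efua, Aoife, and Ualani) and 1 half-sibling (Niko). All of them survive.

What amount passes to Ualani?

The entire €399,000 passes to the siblings and their issue.
Counting each half-blood sibling's line as half a unit, there are 7/2 units in €399,000, so one unit is €114,000. Whole-blood lines (Efua, Aoife, and Ualani) take €114,000 each; half-blood lines (Niko) take €57,000 each.

Ualani receives €114,000.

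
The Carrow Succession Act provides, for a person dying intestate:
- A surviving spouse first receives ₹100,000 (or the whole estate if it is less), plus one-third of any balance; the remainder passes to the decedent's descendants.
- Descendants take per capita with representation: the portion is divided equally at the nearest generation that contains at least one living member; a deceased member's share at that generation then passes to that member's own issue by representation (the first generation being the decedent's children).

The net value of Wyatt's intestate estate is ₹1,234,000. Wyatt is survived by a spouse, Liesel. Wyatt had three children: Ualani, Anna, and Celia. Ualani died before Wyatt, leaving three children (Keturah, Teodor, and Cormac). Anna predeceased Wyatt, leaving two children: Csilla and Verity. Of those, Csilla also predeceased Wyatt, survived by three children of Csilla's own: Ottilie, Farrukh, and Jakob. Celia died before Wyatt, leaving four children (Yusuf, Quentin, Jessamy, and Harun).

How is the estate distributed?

Liesel: ₹478,000; Keturah: ₹84,000; Teodor: ₹84,000; Cormac: ₹84,000; Ottilie: ₹28,000; Farrukh: ₹28,000; Jakob: ₹28,000; Verity: ₹84,000; Yusuf: ₹84,000; Quentin: ₹84,000; Jessamy: ₹84,000; Harun: ₹84,000

Liesel first takes ₹100,000, leaving a balance of ₹1,134,000. Liesel then takes one-third of the balance (₹378,000), for a total of ₹478,000. The remaining ₹756,000 passes to the descendants.
No child survives, so the initial division is made at the grandchildren's generation.
The descendants' portion (₹756,000) is divided into 9 shares of ₹84,000: Keturah, Teodor, Cormac, Verity, Yusuf, Quentin, Jessamy, and Harun each take ₹84,000; Csilla's ₹84,000 share passes to Csilla's issue.
Csilla's share (₹84,000) is divided into 3 shares of ₹28,000: Ottilie, Farrukh, and Jakob each take ₹28,000.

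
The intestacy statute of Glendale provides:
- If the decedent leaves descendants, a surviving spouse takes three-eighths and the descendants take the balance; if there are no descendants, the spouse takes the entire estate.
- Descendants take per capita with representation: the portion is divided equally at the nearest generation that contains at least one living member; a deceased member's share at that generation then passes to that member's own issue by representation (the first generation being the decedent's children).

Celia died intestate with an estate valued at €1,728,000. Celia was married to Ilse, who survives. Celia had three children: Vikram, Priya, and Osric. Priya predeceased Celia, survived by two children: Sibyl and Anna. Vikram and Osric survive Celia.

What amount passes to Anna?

Anna receives €180,000.

Ilse takes three-eighths of €1,728,000 = €648,000. The remaining €1,080,000 passes to the descendants.
The descendants' portion (€1,080,000) is divided into 3 shares of €360,000: Vikram and Osric each take €360,000; Priya's €360,000 share passes to Priya's issue.
Priya's share (€360,000) is divided into 2 shares of €180,000: Sibyl and Anna each take €180,000.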